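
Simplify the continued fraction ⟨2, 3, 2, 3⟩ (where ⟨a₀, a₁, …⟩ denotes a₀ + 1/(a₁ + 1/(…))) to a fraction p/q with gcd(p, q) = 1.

55/24

Work from the innermost term outward:
Start with 3.
2 + 1/(3/1) = 2 + 1/3 = 7/3
3 + 1/(7/3) = 3 + 3/7 = 24/7
2 + 1/(24/7) = 2 + 7/24 = 55/24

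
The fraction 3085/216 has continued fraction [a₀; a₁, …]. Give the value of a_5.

3085 ÷ 216 → quotient 14, remainder 61
216 ÷ 61 → quotient 3, remainder 33
61 ÷ 33 → quotient 1, remainder 28
33 ÷ 28 → quotient 1, remainder 5
28 ÷ 5 → quotient 5, remainder 3
5 ÷ 3 → quotient 1, remainder 2

1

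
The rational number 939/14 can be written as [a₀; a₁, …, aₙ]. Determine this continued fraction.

939 ÷ 14 → quotient 67, remainder 1
14 ÷ 1 → quotient 14, remainder 0

[67; 14]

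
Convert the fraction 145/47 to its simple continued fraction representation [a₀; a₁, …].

[3; 11, 1, 3]

145 ÷ 47 → quotient 3, remainder 4
47 ÷ 4 → quotient 11, remainder 3
4 ÷ 3 → quotient 1, remainder 1
3 ÷ 1 → quotient 3, remainder 0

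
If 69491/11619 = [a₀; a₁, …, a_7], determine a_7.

Apply division with remainder until the remainder is 0:
⌊69491/11619⌋ = 5, remainder 11396
⌊11619/11396⌋ = 1, remainder 223
⌊11396/223⌋ = 51, remainder 23
⌊223/23⌋ = 9, remainder 16
⌊23/16⌋ = 1, remainder 7
⌊16/7⌋ = 2, remainder 2
⌊7/2⌋ = 3, remainder 1
⌊2/1⌋ = 2, remainder 0

2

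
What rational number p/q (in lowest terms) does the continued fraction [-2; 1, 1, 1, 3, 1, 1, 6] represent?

-223/164

Start with 6.
1 + 1/(6/1) = 1 + 1/6 = 7/6
1 + 1/(7/6) = 1 + 6/7 = 13/7
3 + 1/(13/7) = 3 + 7/13 = 46/13
1 + 1/(46/13) = 1 + 13/46 = 59/46
1 + 1/(59/46) = 1 + 46/59 = 105/59
1 + 1/(105/59) = 1 + 59/105 = 164/105
-2 + 1/(164/105) = -2 + 105/164 = -223/164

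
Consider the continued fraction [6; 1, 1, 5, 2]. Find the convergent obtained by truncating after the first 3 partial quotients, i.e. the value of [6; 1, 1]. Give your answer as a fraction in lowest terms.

13/2

Compute successive convergents:
a_0 = 6: 6/1
a_1 = 1: 7/1
a_2 = 1: 13/2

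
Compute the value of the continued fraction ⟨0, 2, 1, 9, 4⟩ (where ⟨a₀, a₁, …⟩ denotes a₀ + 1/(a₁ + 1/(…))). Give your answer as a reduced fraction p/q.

41/119

Start with 4.
9 + 1/(4/1) = 9 + 1/4 = 37/4
1 + 1/(37/4) = 1 + 4/37 = 41/37
2 + 1/(41/37) = 2 + 37/41 = 119/41
0 + 1/(119/41) = 0 + 41/119 = 41/119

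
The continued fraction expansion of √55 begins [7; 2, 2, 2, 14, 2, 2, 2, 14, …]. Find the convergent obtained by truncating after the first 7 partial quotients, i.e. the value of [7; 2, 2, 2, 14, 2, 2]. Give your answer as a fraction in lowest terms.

6593/889

a_0 = 7: 7/1
a_1 = 2: 15/2
a_2 = 2: 37/5
a_3 = 2: 89/12
a_4 = 14: 1283/173
a_5 = 2: 2655/358
a_6 = 2: 6593/889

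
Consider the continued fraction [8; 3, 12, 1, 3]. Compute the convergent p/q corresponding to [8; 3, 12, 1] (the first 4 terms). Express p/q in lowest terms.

a_0 = 8: 8/1
a_1 = 3: 25/3
a_2 = 12: 308/37
a_3 = 1: 333/40

333/40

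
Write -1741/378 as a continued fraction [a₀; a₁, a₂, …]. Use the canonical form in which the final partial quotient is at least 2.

⌊-1741/378⌋ = -5, remainder 149
⌊378/149⌋ = 2, remainder 80
⌊149/80⌋ = 1, remainder 69
⌊80/69⌋ = 1, remainder 11
⌊69/11⌋ = 6, remainder 3
⌊11/3⌋ = 3, remainder 2
⌊3/2⌋ = 1, remainder 1
⌊2/1⌋ = 2, remainder 0

[-5; 2, 1, 1, 6, 3, 1, 2]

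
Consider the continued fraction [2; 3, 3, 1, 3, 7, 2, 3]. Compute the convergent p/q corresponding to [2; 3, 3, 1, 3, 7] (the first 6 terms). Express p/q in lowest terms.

821/356

Start with 7.
3 + 1/(7/1) = 3 + 1/7 = 22/7
1 + 1/(22/7) = 1 + 7/22 = 29/22
3 + 1/(29/22) = 3 + 22/29 = 109/29
3 + 1/(109/29) = 3 + 29/109 = 356/109
2 + 1/(356/109) = 2 + 109/356 = 821/356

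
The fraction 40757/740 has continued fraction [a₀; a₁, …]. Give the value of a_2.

1

⌊40757/740⌋ = 55, remainder 57
⌊740/57⌋ = 12, remainder 56
⌊57/56⌋ = 1, remainder 1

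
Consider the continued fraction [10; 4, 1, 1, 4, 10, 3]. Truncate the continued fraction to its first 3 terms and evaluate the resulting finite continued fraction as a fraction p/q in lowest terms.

51/5

Start with 1.
4 + 1/(1/1) = 4 + 1/1 = 5/1
10 + 1/(5/1) = 10 + 1/5 = 51/5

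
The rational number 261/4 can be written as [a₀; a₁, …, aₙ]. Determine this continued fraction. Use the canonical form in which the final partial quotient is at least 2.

[65; 4]

261 = 65·4 + 1, so a_0 = 65
4 = 4·1 + 0, so a_1 = 4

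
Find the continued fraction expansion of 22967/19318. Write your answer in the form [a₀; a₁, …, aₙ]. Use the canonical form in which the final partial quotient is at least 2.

Apply division with remainder until the remainder is 0:
⌊22967/19318⌋ = 1, remainder 3649
⌊19318/3649⌋ = 5, remainder 1073
⌊3649/1073⌋ = 3, remainder 430
⌊1073/430⌋ = 2, remainder 213
⌊430/213⌋ = 2, remainder 4
⌊213/4⌋ = 53, remainder 1
⌊4/1⌋ = 4, remainder 0

[1; 5, 3, 2, 2, 53, 4]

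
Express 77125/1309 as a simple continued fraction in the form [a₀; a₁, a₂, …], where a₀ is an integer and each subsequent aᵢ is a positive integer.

77125 = 58·1309 + 1203, so a_0 = 58
1309 = 1·1203 + 106, so a_1 = 1
1203 = 11·106 + 37, so a_2 = 11
106 = 2·37 + 32, so a_3 = 2
37 = 1·32 + 5, so a_4 = 1
32 = 6·5 + 2, so a_5 = 6
5 = 2·2 + 1, so a_6 = 2
2 = 2·1 + 0, so a_7 = 2

[58; 1, 11, 2, 1, 6, 2, 2]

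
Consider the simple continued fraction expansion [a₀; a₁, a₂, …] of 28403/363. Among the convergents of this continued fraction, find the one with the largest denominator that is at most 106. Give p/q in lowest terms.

4147/53

a_0 = 78: 78/1  (≤ bound)
a_1 = 4: 313/4  (≤ bound)
a_2 = 12: 3834/49  (≤ bound)
a_3 = 1: 4147/53  (≤ bound)
a_4 = 2: 12128/155  (> 106, stop)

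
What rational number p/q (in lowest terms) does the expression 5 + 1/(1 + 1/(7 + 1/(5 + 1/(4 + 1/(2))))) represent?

Start with 2.
4 + 1/(2/1) = 4 + 1/2 = 9/2
5 + 1/(9/2) = 5 + 2/9 = 47/9
7 + 1/(47/9) = 7 + 9/47 = 338/47
1 + 1/(338/47) = 1 + 47/338 = 385/338
5 + 1/(385/338) = 5 + 338/385 = 2263/385

2263/385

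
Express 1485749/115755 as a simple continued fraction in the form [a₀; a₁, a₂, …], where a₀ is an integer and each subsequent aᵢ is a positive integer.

[12; 1, 5, 14, 33, 1, 39]

1485749 ÷ 115755 → quotient 12, remainder 96689
115755 ÷ 96689 → quotient 1, remainder 19066
96689 ÷ 19066 → quotient 5, remainder 1359
19066 ÷ 1359 → quotient 14, remainder 40
1359 ÷ 40 → quotient 33, remainder 39
40 ÷ 39 → quotient 1, remainder 1
39 ÷ 1 → quotient 39, remainder 0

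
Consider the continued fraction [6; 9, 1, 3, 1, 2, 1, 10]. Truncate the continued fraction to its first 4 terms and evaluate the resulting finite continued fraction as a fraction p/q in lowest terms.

238/39

Start with 3.
1 + 1/(3/1) = 1 + 1/3 = 4/3
9 + 1/(4/3) = 9 + 3/4 = 39/4
6 + 1/(39/4) = 6 + 4/39 = 238/39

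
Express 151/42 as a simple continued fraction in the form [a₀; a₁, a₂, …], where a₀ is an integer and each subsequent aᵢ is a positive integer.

Repeatedly divide and take the remainder:
⌊151/42⌋ = 3, remainder 25
⌊42/25⌋ = 1, remainder 17
⌊25/17⌋ = 1, remainder 8
⌊17/8⌋ = 2, remainder 1
⌊8/1⌋ = 8, remainder 0

[3; 1, 1, 2, 8]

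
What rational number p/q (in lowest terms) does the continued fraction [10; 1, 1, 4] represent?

95/9

Work from the innermost term outward:
Start with 4.
1 + 1/(4/1) = 1 + 1/4 = 5/4
1 + 1/(5/4) = 1 + 4/5 = 9/5
10 + 1/(9/5) = 10 + 5/9 = 95/9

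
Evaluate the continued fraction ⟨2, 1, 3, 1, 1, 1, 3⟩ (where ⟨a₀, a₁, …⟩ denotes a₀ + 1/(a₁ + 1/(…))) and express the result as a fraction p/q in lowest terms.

142/51

a_0 = 2: 2/1
a_1 = 1: 3/1
a_2 = 3: 11/4
a_3 = 1: 14/5
a_4 = 1: 25/9
a_5 = 1: 39/14
a_6 = 3: 142/51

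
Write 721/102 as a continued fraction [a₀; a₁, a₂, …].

[7; 14, 1, 1, 3]

Repeatedly divide and take the remainder:
⌊721/102⌋ = 7, remainder 7
⌊102/7⌋ = 14, remainder 4
⌊7/4⌋ = 1, remainder 3
⌊4/3⌋ = 1, remainder 1
⌊3/1⌋ = 3, remainder 0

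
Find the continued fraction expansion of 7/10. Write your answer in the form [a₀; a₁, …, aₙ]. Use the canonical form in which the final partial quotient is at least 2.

[0; 1, 2, 3]

Repeatedly divide and take the remainder:
7 = 0·10 + 7, so a_0 = 0
10 = 1·7 + 3, so a_1 = 1
7 = 2·3 + 1, so a_2 = 2
3 = 3·1 + 0, so a_3 = 3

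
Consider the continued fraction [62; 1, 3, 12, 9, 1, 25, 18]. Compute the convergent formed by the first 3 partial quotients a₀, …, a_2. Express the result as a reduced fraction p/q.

251/4

Starting at the tail and folding back:
Start with 3.
1 + 1/(3/1) = 1 + 1/3 = 4/3
62 + 1/(4/3) = 62 + 3/4 = 251/4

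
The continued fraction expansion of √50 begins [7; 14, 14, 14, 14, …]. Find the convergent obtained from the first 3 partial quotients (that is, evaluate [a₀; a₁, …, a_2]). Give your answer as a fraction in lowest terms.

1393/197

a_0 = 7: 7/1
a_1 = 14: 99/14
a_2 = 14: 1393/197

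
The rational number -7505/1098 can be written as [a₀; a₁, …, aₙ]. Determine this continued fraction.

⌊-7505/1098⌋ = -7, remainder 181
⌊1098/181⌋ = 6, remainder 12
⌊181/12⌋ = 15, remainder 1
⌊12/1⌋ = 12, remainder 0

[-7; 6, 15, 12]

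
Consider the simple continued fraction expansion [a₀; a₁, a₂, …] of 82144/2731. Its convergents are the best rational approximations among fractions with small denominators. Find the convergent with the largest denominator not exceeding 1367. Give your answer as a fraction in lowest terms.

8061/268

a_0 = 30: 30/1  (≤ bound)
a_1 = 12: 361/12  (≤ bound)
a_2 = 1: 391/13  (≤ bound)
a_3 = 3: 1534/51  (≤ bound)
a_4 = 5: 8061/268  (≤ bound)
a_5 = 10: 82144/2731  (> 1367, stop)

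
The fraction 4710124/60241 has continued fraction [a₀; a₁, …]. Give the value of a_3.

4710124 = 78·60241 + 11326, so a_0 = 78
60241 = 5·11326 + 3611, so a_1 = 5
11326 = 3·3611 + 493, so a_2 = 3
3611 = 7·493 + 160, so a_3 = 7

7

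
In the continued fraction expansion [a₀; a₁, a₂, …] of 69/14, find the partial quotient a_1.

69 = 4·14 + 13, so a_0 = 4
14 = 1·13 + 1, so a_1 = 1

1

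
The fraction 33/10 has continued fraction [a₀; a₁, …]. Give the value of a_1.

33 ÷ 10 → quotient 3, remainder 3
10 ÷ 3 → quotient 3, remainder 1

3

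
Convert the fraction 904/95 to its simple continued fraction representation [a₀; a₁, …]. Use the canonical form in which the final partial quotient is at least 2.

[9; 1, 1, 15, 3]

⌊904/95⌋ = 9, remainder 49
⌊95/49⌋ = 1, remainder 46
⌊49/46⌋ = 1, remainder 3
⌊46/3⌋ = 15, remainder 1
⌊3/1⌋ = 3, remainder 0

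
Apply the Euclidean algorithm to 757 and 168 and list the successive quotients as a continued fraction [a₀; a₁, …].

[4; 1, 1, 41, 2]

757 = 4·168 + 85, so a_0 = 4
168 = 1·85 + 83, so a_1 = 1
85 = 1·83 + 2, so a_2 = 1
83 = 41·2 + 1, so a_3 = 41
2 = 2·1 + 0, so a_4 = 2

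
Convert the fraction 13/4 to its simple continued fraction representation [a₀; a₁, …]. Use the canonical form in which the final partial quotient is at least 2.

[3; 4]

⌊13/4⌋ = 3, remainder 1
⌊4/1⌋ = 4, remainder 0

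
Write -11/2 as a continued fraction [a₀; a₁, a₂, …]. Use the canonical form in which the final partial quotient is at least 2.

Apply division with remainder until the remainder is 0:
-11 ÷ 2 → quotient -6, remainder 1
2 ÷ 1 → quotient 2, remainder 0

[-6; 2]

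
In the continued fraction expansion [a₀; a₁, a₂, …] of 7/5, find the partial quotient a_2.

7 = 1·5 + 2, so a_0 = 1
5 = 2·2 + 1, so a_1 = 2
2 = 2·1 + 0, so a_2 = 2

2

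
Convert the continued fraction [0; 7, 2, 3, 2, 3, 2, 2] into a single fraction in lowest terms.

a_0 = 0: 0/1
a_1 = 7: 1/7
a_2 = 2: 2/15
a_3 = 3: 7/52
a_4 = 2: 16/119
a_5 = 3: 55/409
a_6 = 2: 126/937
a_7 = 2: 307/2283

307/2283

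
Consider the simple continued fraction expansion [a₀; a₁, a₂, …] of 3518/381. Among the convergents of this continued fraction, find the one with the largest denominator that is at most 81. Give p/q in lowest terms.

List convergents until the denominator exceeds the bound:
a_0 = 9: 9/1  (≤ bound)
a_1 = 4: 37/4  (≤ bound)
a_2 = 3: 120/13  (≤ bound)
a_3 = 1: 157/17  (≤ bound)
a_4 = 1: 277/30  (≤ bound)
a_5 = 3: 988/107  (> 81, stop)

277/30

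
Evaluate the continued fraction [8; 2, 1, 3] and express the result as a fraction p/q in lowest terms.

Starting at the tail and folding back:
Start with 3.
1 + 1/(3/1) = 1 + 1/3 = 4/3
2 + 1/(4/3) = 2 + 3/4 = 11/4
8 + 1/(11/4) = 8 + 4/11 = 92/11

92/11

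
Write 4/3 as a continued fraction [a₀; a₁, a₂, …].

Repeatedly divide and take the remainder:
4 = 1·3 + 1, so a_0 = 1
3 = 3·1 + 0, so a_1 = 3

[1; 3]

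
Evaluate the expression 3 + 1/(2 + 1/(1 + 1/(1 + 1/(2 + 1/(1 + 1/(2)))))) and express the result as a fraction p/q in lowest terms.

166/49

Compute successive convergents:
a_0 = 3: 3/1
a_1 = 2: 7/2
a_2 = 1: 10/3
a_3 = 1: 17/5
a_4 = 2: 44/13
a_5 = 1: 61/18
a_6 = 2: 166/49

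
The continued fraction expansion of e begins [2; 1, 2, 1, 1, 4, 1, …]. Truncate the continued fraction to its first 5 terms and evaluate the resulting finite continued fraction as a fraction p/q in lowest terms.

19/7

Build up convergents one term at a time:
a_0 = 2: 2/1
a_1 = 1: 3/1
a_2 = 2: 8/3
a_3 = 1: 11/4
a_4 = 1: 19/7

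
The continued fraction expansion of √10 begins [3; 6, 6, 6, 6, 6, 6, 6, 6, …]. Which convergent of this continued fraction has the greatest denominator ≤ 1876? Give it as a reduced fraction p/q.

List convergents until the denominator exceeds the bound:
a_0 = 3: 3/1  (≤ bound)
a_1 = 6: 19/6  (≤ bound)
a_2 = 6: 117/37  (≤ bound)
a_3 = 6: 721/228  (≤ bound)
a_4 = 6: 4443/1405  (≤ bound)
a_5 = 6: 27379/8658  (> 1876, stop)

4443/1405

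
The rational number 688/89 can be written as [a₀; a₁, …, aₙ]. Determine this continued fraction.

Repeatedly divide and take the remainder:
688 = 7·89 + 65, so a_0 = 7
89 = 1·65 + 24, so a_1 = 1
65 = 2·24 + 17, so a_2 = 2
24 = 1·17 + 7, so a_3 = 1
17 = 2·7 + 3, so a_4 = 2
7 = 2·3 + 1, so a_5 = 2
3 = 3·1 + 0, so a_6 = 3

[7; 1, 2, 1, 2, 2, 3]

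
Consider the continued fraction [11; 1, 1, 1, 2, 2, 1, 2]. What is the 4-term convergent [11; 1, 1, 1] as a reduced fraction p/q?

a_0 = 11: 11/1
a_1 = 1: 12/1
a_2 = 1: 23/2
a_3 = 1: 35/3

35/3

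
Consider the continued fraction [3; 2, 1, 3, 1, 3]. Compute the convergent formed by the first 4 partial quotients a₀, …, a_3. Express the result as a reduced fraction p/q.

a_0 = 3: 3/1
a_1 = 2: 7/2
a_2 = 1: 10/3
a_3 = 3: 37/11

37/11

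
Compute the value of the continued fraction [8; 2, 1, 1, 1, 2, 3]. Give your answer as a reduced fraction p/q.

Start with 3.
2 + 1/(3/1) = 2 + 1/3 = 7/3
1 + 1/(7/3) = 1 + 3/7 = 10/7
1 + 1/(10/7) = 1 + 7/10 = 17/10
1 + 1/(17/10) = 1 + 10/17 = 27/17
2 + 1/(27/17) = 2 + 17/27 = 71/27
8 + 1/(71/27) = 8 + 27/71 = 595/71

595/71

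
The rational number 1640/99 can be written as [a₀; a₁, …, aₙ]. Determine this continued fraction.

1640 ÷ 99 → quotient 16, remainder 56
99 ÷ 56 → quotient 1, remainder 43
56 ÷ 43 → quotient 1, remainder 13
43 ÷ 13 → quotient 3, remainder 4
13 ÷ 4 → quotient 3, remainder 1
4 ÷ 1 → quotient 4, remainder 0

[16; 1, 1, 3, 3, 4]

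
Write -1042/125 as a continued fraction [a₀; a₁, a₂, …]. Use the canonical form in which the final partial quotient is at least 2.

-1042 ÷ 125 → quotient -9, remainder 83
125 ÷ 83 → quotient 1, remainder 42
83 ÷ 42 → quotient 1, remainder 41
42 ÷ 41 → quotient 1, remainder 1
41 ÷ 1 → quotient 41, remainder 0

[-9; 1, 1, 1, 41]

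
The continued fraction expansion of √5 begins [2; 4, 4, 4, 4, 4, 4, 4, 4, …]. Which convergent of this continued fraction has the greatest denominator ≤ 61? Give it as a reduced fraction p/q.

38/17

List convergents until the denominator exceeds the bound:
a_0 = 2: 2/1  (≤ bound)
a_1 = 4: 9/4  (≤ bound)
a_2 = 4: 38/17  (≤ bound)
a_3 = 4: 161/72  (> 61, stop)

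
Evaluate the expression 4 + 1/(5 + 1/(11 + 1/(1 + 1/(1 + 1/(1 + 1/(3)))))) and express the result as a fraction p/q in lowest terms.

2732/651

Start with 3.
1 + 1/(3/1) = 1 + 1/3 = 4/3
1 + 1/(4/3) = 1 + 3/4 = 7/4
1 + 1/(7/4) = 1 + 4/7 = 11/7
11 + 1/(11/7) = 11 + 7/11 = 128/11
5 + 1/(128/11) = 5 + 11/128 = 651/128
4 + 1/(651/128) = 4 + 128/651 = 2732/651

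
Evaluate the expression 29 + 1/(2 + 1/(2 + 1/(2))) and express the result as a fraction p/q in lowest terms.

353/12

Collapse the nested fraction from the inside out:
Start with 2.
2 + 1/(2/1) = 2 + 1/2 = 5/2
2 + 1/(5/2) = 2 + 2/5 = 12/5
29 + 1/(12/5) = 29 + 5/12 = 353/12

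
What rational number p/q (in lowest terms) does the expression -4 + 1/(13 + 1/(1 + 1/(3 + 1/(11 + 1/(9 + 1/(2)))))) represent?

Use the convergent recurrence hₖ = aₖ·hₖ₋₁ + hₖ₋₂ (and likewise for the denominators kₖ):
a_0 = -4: -4/1
a_1 = 13: -51/13
a_2 = 1: -55/14
a_3 = 3: -216/55
a_4 = 11: -2431/619
a_5 = 9: -22095/5626
a_6 = 2: -46621/11871

-46621/11871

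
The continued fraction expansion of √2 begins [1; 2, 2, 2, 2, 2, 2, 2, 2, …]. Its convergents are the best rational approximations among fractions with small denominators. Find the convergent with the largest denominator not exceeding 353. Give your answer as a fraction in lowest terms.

List convergents until the denominator exceeds the bound:
a_0 = 1: 1/1  (≤ bound)
a_1 = 2: 3/2  (≤ bound)
a_2 = 2: 7/5  (≤ bound)
a_3 = 2: 17/12  (≤ bound)
a_4 = 2: 41/29  (≤ bound)
a_5 = 2: 99/70  (≤ bound)
a_6 = 2: 239/169  (≤ bound)
a_7 = 2: 577/408  (> 353, stop)

239/169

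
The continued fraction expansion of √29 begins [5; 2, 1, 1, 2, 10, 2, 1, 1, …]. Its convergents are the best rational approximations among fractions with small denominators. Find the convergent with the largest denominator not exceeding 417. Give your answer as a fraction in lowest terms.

List convergents until the denominator exceeds the bound:
a_0 = 5: 5/1  (≤ bound)
a_1 = 2: 11/2  (≤ bound)
a_2 = 1: 16/3  (≤ bound)
a_3 = 1: 27/5  (≤ bound)
a_4 = 2: 70/13  (≤ bound)
a_5 = 10: 727/135  (≤ bound)
a_6 = 2: 1524/283  (≤ bound)
a_7 = 1: 2251/418  (> 417, stop)

1524/283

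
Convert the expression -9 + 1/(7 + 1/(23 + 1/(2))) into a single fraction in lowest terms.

a_0 = -9: -9/1
a_1 = 7: -62/7
a_2 = 23: -1435/162
a_3 = 2: -2932/331

-2932/331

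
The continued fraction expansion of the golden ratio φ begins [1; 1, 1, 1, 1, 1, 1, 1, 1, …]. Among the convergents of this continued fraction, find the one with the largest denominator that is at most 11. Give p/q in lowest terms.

List convergents until the denominator exceeds the bound:
a_0 = 1: 1/1  (≤ bound)
a_1 = 1: 2/1  (≤ bound)
a_2 = 1: 3/2  (≤ bound)
a_3 = 1: 5/3  (≤ bound)
a_4 = 1: 8/5  (≤ bound)
a_5 = 1: 13/8  (≤ bound)
a_6 = 1: 21/13  (> 11, stop)

13/8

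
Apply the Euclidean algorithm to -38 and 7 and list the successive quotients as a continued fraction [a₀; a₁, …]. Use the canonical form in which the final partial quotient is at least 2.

[-6; 1, 1, 3]

Repeatedly divide and take the remainder:
-38 ÷ 7 → quotient -6, remainder 4
7 ÷ 4 → quotient 1, remainder 3
4 ÷ 3 → quotient 1, remainder 1
3 ÷ 1 → quotient 3, remainder 0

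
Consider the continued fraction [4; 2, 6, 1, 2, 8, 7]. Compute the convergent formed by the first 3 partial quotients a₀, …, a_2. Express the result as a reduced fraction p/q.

58/13

a_0 = 4: 4/1
a_1 = 2: 9/2
a_2 = 6: 58/13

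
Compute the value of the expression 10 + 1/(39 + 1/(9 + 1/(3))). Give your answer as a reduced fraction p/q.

Starting at the tail and folding back:
Start with 3.
9 + 1/(3/1) = 9 + 1/3 = 28/3
39 + 1/(28/3) = 39 + 3/28 = 1095/28
10 + 1/(1095/28) = 10 + 28/1095 = 10978/1095

10978/1095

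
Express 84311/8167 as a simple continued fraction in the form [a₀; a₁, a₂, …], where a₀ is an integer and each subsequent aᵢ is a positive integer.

84311 ÷ 8167 → quotient 10, remainder 2641
8167 ÷ 2641 → quotient 3, remainder 244
2641 ÷ 244 → quotient 10, remainder 201
244 ÷ 201 → quotient 1, remainder 43
201 ÷ 43 → quotient 4, remainder 29
43 ÷ 29 → quotient 1, remainder 14
29 ÷ 14 → quotient 2, remainder 1
14 ÷ 1 → quotient 14, remainder 0

[10; 3, 10, 1, 4, 1, 2, 14]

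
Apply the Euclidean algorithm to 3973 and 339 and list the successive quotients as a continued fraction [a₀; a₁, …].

Run the Euclidean algorithm, recording each quotient:
3973 = 11·339 + 244, so a_0 = 11
339 = 1·244 + 95, so a_1 = 1
244 = 2·95 + 54, so a_2 = 2
95 = 1·54 + 41, so a_3 = 1
54 = 1·41 + 13, so a_4 = 1
41 = 3·13 + 2, so a_5 = 3
13 = 6·2 + 1, so a_6 = 6
2 = 2·1 + 0, so a_7 = 2

[11; 1, 2, 1, 1, 3, 6, 2]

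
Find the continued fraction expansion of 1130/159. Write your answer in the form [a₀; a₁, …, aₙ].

[7; 9, 2, 1, 5]

1130 = 7·159 + 17, so a_0 = 7
159 = 9·17 + 6, so a_1 = 9
17 = 2·6 + 5, so a_2 = 2
6 = 1·5 + 1, so a_3 = 1
5 = 5·1 + 0, so a_4 = 5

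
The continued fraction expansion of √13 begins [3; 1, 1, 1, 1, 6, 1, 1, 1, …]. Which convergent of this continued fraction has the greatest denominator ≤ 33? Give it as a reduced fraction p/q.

119/33

List convergents until the denominator exceeds the bound:
a_0 = 3: 3/1  (≤ bound)
a_1 = 1: 4/1  (≤ bound)
a_2 = 1: 7/2  (≤ bound)
a_3 = 1: 11/3  (≤ bound)
a_4 = 1: 18/5  (≤ bound)
a_5 = 6: 119/33  (≤ bound)
a_6 = 1: 137/38  (> 33, stop)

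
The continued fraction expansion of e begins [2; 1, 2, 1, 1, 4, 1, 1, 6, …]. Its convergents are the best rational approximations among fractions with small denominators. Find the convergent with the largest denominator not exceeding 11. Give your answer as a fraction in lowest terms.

a_0 = 2: 2/1  (≤ bound)
a_1 = 1: 3/1  (≤ bound)
a_2 = 2: 8/3  (≤ bound)
a_3 = 1: 11/4  (≤ bound)
a_4 = 1: 19/7  (≤ bound)
a_5 = 4: 87/32  (> 11, stop)

19/7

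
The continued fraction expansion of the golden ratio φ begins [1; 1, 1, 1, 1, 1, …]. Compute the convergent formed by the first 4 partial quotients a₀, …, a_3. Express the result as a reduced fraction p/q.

Work from the innermost term outward:
Start with 1.
1 + 1/(1/1) = 1 + 1/1 = 2/1
1 + 1/(2/1) = 1 + 1/2 = 3/2
1 + 1/(3/2) = 1 + 2/3 = 5/3

5/3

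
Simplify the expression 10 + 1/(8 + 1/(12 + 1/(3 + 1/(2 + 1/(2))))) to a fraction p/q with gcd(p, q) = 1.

17099/1689

Start with 2.
2 + 1/(2/1) = 2 + 1/2 = 5/2
3 + 1/(5/2) = 3 + 2/5 = 17/5
12 + 1/(17/5) = 12 + 5/17 = 209/17
8 + 1/(209/17) = 8 + 17/209 = 1689/209
10 + 1/(1689/209) = 10 + 209/1689 = 17099/1689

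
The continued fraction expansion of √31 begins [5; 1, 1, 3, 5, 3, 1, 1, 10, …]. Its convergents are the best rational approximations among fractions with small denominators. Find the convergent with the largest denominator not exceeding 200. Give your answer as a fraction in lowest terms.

a_0 = 5: 5/1  (≤ bound)
a_1 = 1: 6/1  (≤ bound)
a_2 = 1: 11/2  (≤ bound)
a_3 = 3: 39/7  (≤ bound)
a_4 = 5: 206/37  (≤ bound)
a_5 = 3: 657/118  (≤ bound)
a_6 = 1: 863/155  (≤ bound)
a_7 = 1: 1520/273  (> 200, stop)

863/155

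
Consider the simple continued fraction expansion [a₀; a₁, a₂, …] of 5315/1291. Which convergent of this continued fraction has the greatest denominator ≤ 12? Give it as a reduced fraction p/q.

a_0 = 4: 4/1  (≤ bound)
a_1 = 8: 33/8  (≤ bound)
a_2 = 1: 37/9  (≤ bound)
a_3 = 1: 70/17  (> 12, stop)

37/9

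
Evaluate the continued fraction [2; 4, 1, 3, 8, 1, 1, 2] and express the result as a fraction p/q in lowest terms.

1861/842

Start with 2.
1 + 1/(2/1) = 1 + 1/2 = 3/2
1 + 1/(3/2) = 1 + 2/3 = 5/3
8 + 1/(5/3) = 8 + 3/5 = 43/5
3 + 1/(43/5) = 3 + 5/43 = 134/43
1 + 1/(134/43) = 1 + 43/134 = 177/134
4 + 1/(177/134) = 4 + 134/177 = 842/177
2 + 1/(842/177) = 2 + 177/842 = 1861/842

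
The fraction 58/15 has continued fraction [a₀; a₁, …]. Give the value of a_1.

58 = 3·15 + 13, so a_0 = 3
15 = 1·13 + 2, so a_1 = 1

1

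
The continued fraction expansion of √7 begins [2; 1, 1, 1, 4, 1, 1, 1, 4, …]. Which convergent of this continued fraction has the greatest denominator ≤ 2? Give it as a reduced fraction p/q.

a_0 = 2: 2/1  (≤ bound)
a_1 = 1: 3/1  (≤ bound)
a_2 = 1: 5/2  (≤ bound)
a_3 = 1: 8/3  (> 2, stop)

5/2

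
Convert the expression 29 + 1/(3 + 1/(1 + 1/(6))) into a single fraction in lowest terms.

Work from the innermost term outward:
Start with 6.
1 + 1/(6/1) = 1 + 1/6 = 7/6
3 + 1/(7/6) = 3 + 6/7 = 27/7
29 + 1/(27/7) = 29 + 7/27 = 790/27

790/27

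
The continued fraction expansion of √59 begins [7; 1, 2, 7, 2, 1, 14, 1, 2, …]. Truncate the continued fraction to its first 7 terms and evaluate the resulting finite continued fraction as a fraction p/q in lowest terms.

7781/1013

Start with 14.
1 + 1/(14/1) = 1 + 1/14 = 15/14
2 + 1/(15/14) = 2 + 14/15 = 44/15
7 + 1/(44/15) = 7 + 15/44 = 323/44
2 + 1/(323/44) = 2 + 44/323 = 690/323
1 + 1/(690/323) = 1 + 323/690 = 1013/690
7 + 1/(1013/690) = 7 + 690/1013 = 7781/1013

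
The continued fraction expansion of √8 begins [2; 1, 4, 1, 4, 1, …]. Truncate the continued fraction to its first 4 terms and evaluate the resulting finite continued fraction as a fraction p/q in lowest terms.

17/6

Build up convergents one term at a time:
a_0 = 2: 2/1
a_1 = 1: 3/1
a_2 = 4: 14/5
a_3 = 1: 17/6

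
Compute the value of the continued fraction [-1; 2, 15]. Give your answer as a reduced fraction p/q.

Start with 15.
2 + 1/(15/1) = 2 + 1/15 = 31/15
-1 + 1/(31/15) = -1 + 15/31 = -16/31

-16/31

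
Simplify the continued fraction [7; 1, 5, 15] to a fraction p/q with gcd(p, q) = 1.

713/91

Collapse the nested fraction from the inside out:
Start with 15.
5 + 1/(15/1) = 5 + 1/15 = 76/15
1 + 1/(76/15) = 1 + 15/76 = 91/76
7 + 1/(91/76) = 7 + 76/91 = 713/91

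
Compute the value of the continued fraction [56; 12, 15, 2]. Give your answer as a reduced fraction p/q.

20975/374

Start with 2.
15 + 1/(2/1) = 15 + 1/2 = 31/2
12 + 1/(31/2) = 12 + 2/31 = 374/31
56 + 1/(374/31) = 56 + 31/374 = 20975/374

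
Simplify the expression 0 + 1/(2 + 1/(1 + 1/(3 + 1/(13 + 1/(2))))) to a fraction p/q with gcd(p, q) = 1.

110/303

Use the convergent recurrence hₖ = aₖ·hₖ₋₁ + hₖ₋₂ (and likewise for the denominators kₖ):
a_0 = 0: 0/1
a_1 = 2: 1/2
a_2 = 1: 1/3
a_3 = 3: 4/11
a_4 = 13: 53/146
a_5 = 2: 110/303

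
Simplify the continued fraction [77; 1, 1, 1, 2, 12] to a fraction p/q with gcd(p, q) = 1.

Use the convergent recurrence hₖ = aₖ·hₖ₋₁ + hₖ₋₂ (and likewise for the denominators kₖ):
a_0 = 77: 77/1
a_1 = 1: 78/1
a_2 = 1: 155/2
a_3 = 1: 233/3
a_4 = 2: 621/8
a_5 = 12: 7685/99

7685/99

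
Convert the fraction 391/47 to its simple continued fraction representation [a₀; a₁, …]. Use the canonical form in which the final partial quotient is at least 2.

⌊391/47⌋ = 8, remainder 15
⌊47/15⌋ = 3, remainder 2
⌊15/2⌋ = 7, remainder 1
⌊2/1⌋ = 2, remainder 0

[8; 3, 7, 2]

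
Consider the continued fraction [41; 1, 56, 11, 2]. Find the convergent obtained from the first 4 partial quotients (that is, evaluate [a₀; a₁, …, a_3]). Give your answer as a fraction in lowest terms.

26365/628

Collapse the nested fraction from the inside out:
Start with 11.
56 + 1/(11/1) = 56 + 1/11 = 617/11
1 + 1/(617/11) = 1 + 11/617 = 628/617
41 + 1/(628/617) = 41 + 617/628 = 26365/628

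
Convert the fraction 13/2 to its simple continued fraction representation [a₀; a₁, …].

⌊13/2⌋ = 6, remainder 1
⌊2/1⌋ = 2, remainder 0

[6; 2]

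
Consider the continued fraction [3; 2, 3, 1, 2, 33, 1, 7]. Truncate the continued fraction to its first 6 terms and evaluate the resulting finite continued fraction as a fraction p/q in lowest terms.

2869/834

Work from the innermost term outward:
Start with 33.
2 + 1/(33/1) = 2 + 1/33 = 67/33
1 + 1/(67/33) = 1 + 33/67 = 100/67
3 + 1/(100/67) = 3 + 67/100 = 367/100
2 + 1/(367/100) = 2 + 100/367 = 834/367
3 + 1/(834/367) = 3 + 367/834 = 2869/834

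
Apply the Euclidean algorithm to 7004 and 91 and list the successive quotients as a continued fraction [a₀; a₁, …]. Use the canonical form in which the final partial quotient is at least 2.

[76; 1, 29, 3]

Repeatedly divide and take the remainder:
7004 = 76·91 + 88, so a_0 = 76
91 = 1·88 + 3, so a_1 = 1
88 = 29·3 + 1, so a_2 = 29
3 = 3·1 + 0, so a_3 = 3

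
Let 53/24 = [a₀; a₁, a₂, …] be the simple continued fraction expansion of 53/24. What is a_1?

4

⌊53/24⌋ = 2, remainder 5
⌊24/5⌋ = 4, remainder 4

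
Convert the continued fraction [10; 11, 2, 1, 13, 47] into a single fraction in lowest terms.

a_0 = 10: 10/1
a_1 = 11: 111/11
a_2 = 2: 232/23
a_3 = 1: 343/34
a_4 = 13: 4691/465
a_5 = 47: 220820/21889

220820/21889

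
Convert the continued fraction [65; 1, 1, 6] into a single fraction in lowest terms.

Starting at the tail and folding back:
Start with 6.
1 + 1/(6/1) = 1 + 1/6 = 7/6
1 + 1/(7/6) = 1 + 6/7 = 13/7
65 + 1/(13/7) = 65 + 7/13 = 852/13

852/13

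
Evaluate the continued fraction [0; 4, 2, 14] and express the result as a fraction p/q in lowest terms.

Use the convergent recurrence hₖ = aₖ·hₖ₋₁ + hₖ₋₂ (and likewise for the denominators kₖ):
a_0 = 0: 0/1
a_1 = 4: 1/4
a_2 = 2: 2/9
a_3 = 14: 29/130

29/130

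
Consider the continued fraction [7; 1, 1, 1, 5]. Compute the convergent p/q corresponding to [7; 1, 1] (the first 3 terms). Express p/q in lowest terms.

Collapse the nested fraction from the inside out:
Start with 1.
1 + 1/(1/1) = 1 + 1/1 = 2/1
7 + 1/(2/1) = 7 + 1/2 = 15/2

15/2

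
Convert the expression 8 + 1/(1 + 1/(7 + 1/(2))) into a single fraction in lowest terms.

Start with 2.
7 + 1/(2/1) = 7 + 1/2 = 15/2
1 + 1/(15/2) = 1 + 2/15 = 17/15
8 + 1/(17/15) = 8 + 15/17 = 151/17

151/17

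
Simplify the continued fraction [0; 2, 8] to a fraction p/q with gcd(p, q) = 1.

Use the convergent recurrence hₖ = aₖ·hₖ₋₁ + hₖ₋₂ (and likewise for the denominators kₖ):
a_0 = 0: 0/1
a_1 = 2: 1/2
a_2 = 8: 8/17

8/17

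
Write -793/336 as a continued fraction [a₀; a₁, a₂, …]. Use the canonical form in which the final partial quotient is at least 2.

[-3; 1, 1, 1, 3, 2, 13]

-793 ÷ 336 → quotient -3, remainder 215
336 ÷ 215 → quotient 1, remainder 121
215 ÷ 121 → quotient 1, remainder 94
121 ÷ 94 → quotient 1, remainder 27
94 ÷ 27 → quotient 3, remainder 13
27 ÷ 13 → quotient 2, remainder 1
13 ÷ 1 → quotient 13, remainder 0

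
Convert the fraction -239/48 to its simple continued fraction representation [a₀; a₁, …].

[-5; 48]

Run the Euclidean algorithm, recording each quotient:
⌊-239/48⌋ = -5, remainder 1
⌊48/1⌋ = 48, remainder 0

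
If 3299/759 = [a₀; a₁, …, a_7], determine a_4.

1

3299 ÷ 759 → quotient 4, remainder 263
759 ÷ 263 → quotient 2, remainder 233
263 ÷ 233 → quotient 1, remainder 30
233 ÷ 30 → quotient 7, remainder 23
30 ÷ 23 → quotient 1, remainder 7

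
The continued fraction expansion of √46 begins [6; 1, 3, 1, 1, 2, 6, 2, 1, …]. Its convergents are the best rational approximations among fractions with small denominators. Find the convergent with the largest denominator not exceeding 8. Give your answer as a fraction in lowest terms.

34/5

List convergents until the denominator exceeds the bound:
a_0 = 6: 6/1  (≤ bound)
a_1 = 1: 7/1  (≤ bound)
a_2 = 3: 27/4  (≤ bound)
a_3 = 1: 34/5  (≤ bound)
a_4 = 1: 61/9  (> 8, stop)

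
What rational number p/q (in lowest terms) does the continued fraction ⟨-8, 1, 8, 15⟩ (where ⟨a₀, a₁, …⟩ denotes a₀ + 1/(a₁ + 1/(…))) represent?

Use the convergent recurrence hₖ = aₖ·hₖ₋₁ + hₖ₋₂ (and likewise for the denominators kₖ):
a_0 = -8: -8/1
a_1 = 1: -7/1
a_2 = 8: -64/9
a_3 = 15: -967/136

-967/136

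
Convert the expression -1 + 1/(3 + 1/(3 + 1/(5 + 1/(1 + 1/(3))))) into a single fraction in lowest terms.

-169/242

a_0 = -1: -1/1
a_1 = 3: -2/3
a_2 = 3: -7/10
a_3 = 5: -37/53
a_4 = 1: -44/63
a_5 = 3: -169/242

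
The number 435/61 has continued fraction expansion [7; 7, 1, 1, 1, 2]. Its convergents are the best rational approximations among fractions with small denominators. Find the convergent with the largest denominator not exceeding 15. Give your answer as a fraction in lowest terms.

List convergents until the denominator exceeds the bound:
a_0 = 7: 7/1  (≤ bound)
a_1 = 7: 50/7  (≤ bound)
a_2 = 1: 57/8  (≤ bound)
a_3 = 1: 107/15  (≤ bound)
a_4 = 1: 164/23  (> 15, stop)

107/15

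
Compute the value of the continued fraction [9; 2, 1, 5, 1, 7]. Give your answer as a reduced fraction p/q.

1468/157

Compute successive convergents:
a_0 = 9: 9/1
a_1 = 2: 19/2
a_2 = 1: 28/3
a_3 = 5: 159/17
a_4 = 1: 187/20
a_5 = 7: 1468/157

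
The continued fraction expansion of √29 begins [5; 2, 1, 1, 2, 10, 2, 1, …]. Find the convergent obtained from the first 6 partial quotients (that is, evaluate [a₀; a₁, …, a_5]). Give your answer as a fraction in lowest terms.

727/135

Start with 10.
2 + 1/(10/1) = 2 + 1/10 = 21/10
1 + 1/(21/10) = 1 + 10/21 = 31/21
1 + 1/(31/21) = 1 + 21/31 = 52/31
2 + 1/(52/31) = 2 + 31/52 = 135/52
5 + 1/(135/52) = 5 + 52/135 = 727/135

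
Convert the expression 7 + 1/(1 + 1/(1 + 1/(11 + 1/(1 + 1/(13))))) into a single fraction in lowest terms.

Start with 13.
1 + 1/(13/1) = 1 + 1/13 = 14/13
11 + 1/(14/13) = 11 + 13/14 = 167/14
1 + 1/(167/14) = 1 + 14/167 = 181/167
1 + 1/(181/167) = 1 + 167/181 = 348/181
7 + 1/(348/181) = 7 + 181/348 = 2617/348

2617/348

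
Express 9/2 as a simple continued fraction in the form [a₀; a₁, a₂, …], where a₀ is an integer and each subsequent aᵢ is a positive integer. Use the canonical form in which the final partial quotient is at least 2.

Run the Euclidean algorithm, recording each quotient:
9 = 4·2 + 1, so a_0 = 4
2 = 2·1 + 0, so a_1 = 2

[4; 2]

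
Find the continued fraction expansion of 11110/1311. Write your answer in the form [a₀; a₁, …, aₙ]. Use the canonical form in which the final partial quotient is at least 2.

11110 ÷ 1311 → quotient 8, remainder 622
1311 ÷ 622 → quotient 2, remainder 67
622 ÷ 67 → quotient 9, remainder 19
67 ÷ 19 → quotient 3, remainder 10
19 ÷ 10 → quotient 1, remainder 9
10 ÷ 9 → quotient 1, remainder 1
9 ÷ 1 → quotient 9, remainder 0

[8; 2, 9, 3, 1, 1, 9]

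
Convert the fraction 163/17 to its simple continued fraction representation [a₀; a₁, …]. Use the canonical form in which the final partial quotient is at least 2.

[9; 1, 1, 2, 3]

⌊163/17⌋ = 9, remainder 10
⌊17/10⌋ = 1, remainder 7
⌊10/7⌋ = 1, remainder 3
⌊7/3⌋ = 2, remainder 1
⌊3/1⌋ = 3, remainder 0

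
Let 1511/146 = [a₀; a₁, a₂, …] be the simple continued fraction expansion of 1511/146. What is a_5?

2

Apply division with remainder until the remainder is 0:
1511 ÷ 146 → quotient 10, remainder 51
146 ÷ 51 → quotient 2, remainder 44
51 ÷ 44 → quotient 1, remainder 7
44 ÷ 7 → quotient 6, remainder 2
7 ÷ 2 → quotient 3, remainder 1
2 ÷ 1 → quotient 2, remainder 0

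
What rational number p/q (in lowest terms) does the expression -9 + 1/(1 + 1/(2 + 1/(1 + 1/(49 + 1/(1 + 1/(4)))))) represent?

-8342/1011

Start with 4.
1 + 1/(4/1) = 1 + 1/4 = 5/4
49 + 1/(5/4) = 49 + 4/5 = 249/5
1 + 1/(249/5) = 1 + 5/249 = 254/249
2 + 1/(254/249) = 2 + 249/254 = 757/254
1 + 1/(757/254) = 1 + 254/757 = 1011/757
-9 + 1/(1011/757) = -9 + 757/1011 = -8342/1011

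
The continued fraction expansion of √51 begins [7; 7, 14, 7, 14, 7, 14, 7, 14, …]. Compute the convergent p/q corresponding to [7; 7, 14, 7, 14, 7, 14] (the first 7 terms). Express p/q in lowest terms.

7068593/989801

Start with 14.
7 + 1/(14/1) = 7 + 1/14 = 99/14
14 + 1/(99/14) = 14 + 14/99 = 1400/99
7 + 1/(1400/99) = 7 + 99/1400 = 9899/1400
14 + 1/(9899/1400) = 14 + 1400/9899 = 139986/9899
7 + 1/(139986/9899) = 7 + 9899/139986 = 989801/139986
7 + 1/(989801/139986) = 7 + 139986/989801 = 7068593/989801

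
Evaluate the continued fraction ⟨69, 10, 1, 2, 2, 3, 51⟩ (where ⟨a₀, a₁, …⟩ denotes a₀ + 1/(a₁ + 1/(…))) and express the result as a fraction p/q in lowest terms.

a_0 = 69: 69/1
a_1 = 10: 691/10
a_2 = 1: 760/11
a_3 = 2: 2211/32
a_4 = 2: 5182/75
a_5 = 3: 17757/257
a_6 = 51: 910789/13182

910789/13182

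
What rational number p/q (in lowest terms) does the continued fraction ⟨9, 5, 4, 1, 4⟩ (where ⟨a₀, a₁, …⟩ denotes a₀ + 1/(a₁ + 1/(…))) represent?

Compute successive convergents:
a_0 = 9: 9/1
a_1 = 5: 46/5
a_2 = 4: 193/21
a_3 = 1: 239/26
a_4 = 4: 1149/125

1149/125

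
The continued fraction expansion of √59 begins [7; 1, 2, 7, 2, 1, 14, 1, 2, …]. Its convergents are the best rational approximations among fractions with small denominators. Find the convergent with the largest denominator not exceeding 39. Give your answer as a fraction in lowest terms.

169/22

a_0 = 7: 7/1  (≤ bound)
a_1 = 1: 8/1  (≤ bound)
a_2 = 2: 23/3  (≤ bound)
a_3 = 7: 169/22  (≤ bound)
a_4 = 2: 361/47  (> 39, stop)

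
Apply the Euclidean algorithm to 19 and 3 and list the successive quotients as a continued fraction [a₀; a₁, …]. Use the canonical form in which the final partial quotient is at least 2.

⌊19/3⌋ = 6, remainder 1
⌊3/1⌋ = 3, remainder 0

[6; 3]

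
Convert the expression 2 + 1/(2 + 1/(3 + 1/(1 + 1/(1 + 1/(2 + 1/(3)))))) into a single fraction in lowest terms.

Use the convergent recurrence hₖ = aₖ·hₖ₋₁ + hₖ₋₂ (and likewise for the denominators kₖ):
a_0 = 2: 2/1
a_1 = 2: 5/2
a_2 = 3: 17/7
a_3 = 1: 22/9
a_4 = 1: 39/16
a_5 = 2: 100/41
a_6 = 3: 339/139

339/139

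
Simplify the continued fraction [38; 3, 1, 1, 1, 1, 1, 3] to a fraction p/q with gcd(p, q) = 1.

Start with 3.
1 + 1/(3/1) = 1 + 1/3 = 4/3
1 + 1/(4/3) = 1 + 3/4 = 7/4
1 + 1/(7/4) = 1 + 4/7 = 11/7
1 + 1/(11/7) = 1 + 7/11 = 18/11
1 + 1/(18/11) = 1 + 11/18 = 29/18
3 + 1/(29/18) = 3 + 18/29 = 105/29
38 + 1/(105/29) = 38 + 29/105 = 4019/105

4019/105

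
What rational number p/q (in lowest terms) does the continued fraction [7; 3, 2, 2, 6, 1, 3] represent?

Compute successive convergents:
a_0 = 7: 7/1
a_1 = 3: 22/3
a_2 = 2: 51/7
a_3 = 2: 124/17
a_4 = 6: 795/109
a_5 = 1: 919/126
a_6 = 3: 3552/487

3552/487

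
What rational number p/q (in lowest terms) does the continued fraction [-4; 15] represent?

a_0 = -4: -4/1
a_1 = 15: -59/15

-59/15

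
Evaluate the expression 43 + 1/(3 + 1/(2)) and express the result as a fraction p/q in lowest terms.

Start with 2.
3 + 1/(2/1) = 3 + 1/2 = 7/2
43 + 1/(7/2) = 43 + 2/7 = 303/7

303/7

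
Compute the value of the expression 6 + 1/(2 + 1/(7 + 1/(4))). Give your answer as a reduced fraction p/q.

Use the convergent recurrence hₖ = aₖ·hₖ₋₁ + hₖ₋₂ (and likewise for the denominators kₖ):
a_0 = 6: 6/1
a_1 = 2: 13/2
a_2 = 7: 97/15
a_3 = 4: 401/62

401/62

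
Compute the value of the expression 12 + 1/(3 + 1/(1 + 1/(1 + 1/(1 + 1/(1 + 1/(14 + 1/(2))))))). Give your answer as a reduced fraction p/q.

Collapse the nested fraction from the inside out:
Start with 2.
14 + 1/(2/1) = 14 + 1/2 = 29/2
1 + 1/(29/2) = 1 + 2/29 = 31/29
1 + 1/(31/29) = 1 + 29/31 = 60/31
1 + 1/(60/31) = 1 + 31/60 = 91/60
1 + 1/(91/60) = 1 + 60/91 = 151/91
3 + 1/(151/91) = 3 + 91/151 = 544/151
12 + 1/(544/151) = 12 + 151/544 = 6679/544

6679/544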